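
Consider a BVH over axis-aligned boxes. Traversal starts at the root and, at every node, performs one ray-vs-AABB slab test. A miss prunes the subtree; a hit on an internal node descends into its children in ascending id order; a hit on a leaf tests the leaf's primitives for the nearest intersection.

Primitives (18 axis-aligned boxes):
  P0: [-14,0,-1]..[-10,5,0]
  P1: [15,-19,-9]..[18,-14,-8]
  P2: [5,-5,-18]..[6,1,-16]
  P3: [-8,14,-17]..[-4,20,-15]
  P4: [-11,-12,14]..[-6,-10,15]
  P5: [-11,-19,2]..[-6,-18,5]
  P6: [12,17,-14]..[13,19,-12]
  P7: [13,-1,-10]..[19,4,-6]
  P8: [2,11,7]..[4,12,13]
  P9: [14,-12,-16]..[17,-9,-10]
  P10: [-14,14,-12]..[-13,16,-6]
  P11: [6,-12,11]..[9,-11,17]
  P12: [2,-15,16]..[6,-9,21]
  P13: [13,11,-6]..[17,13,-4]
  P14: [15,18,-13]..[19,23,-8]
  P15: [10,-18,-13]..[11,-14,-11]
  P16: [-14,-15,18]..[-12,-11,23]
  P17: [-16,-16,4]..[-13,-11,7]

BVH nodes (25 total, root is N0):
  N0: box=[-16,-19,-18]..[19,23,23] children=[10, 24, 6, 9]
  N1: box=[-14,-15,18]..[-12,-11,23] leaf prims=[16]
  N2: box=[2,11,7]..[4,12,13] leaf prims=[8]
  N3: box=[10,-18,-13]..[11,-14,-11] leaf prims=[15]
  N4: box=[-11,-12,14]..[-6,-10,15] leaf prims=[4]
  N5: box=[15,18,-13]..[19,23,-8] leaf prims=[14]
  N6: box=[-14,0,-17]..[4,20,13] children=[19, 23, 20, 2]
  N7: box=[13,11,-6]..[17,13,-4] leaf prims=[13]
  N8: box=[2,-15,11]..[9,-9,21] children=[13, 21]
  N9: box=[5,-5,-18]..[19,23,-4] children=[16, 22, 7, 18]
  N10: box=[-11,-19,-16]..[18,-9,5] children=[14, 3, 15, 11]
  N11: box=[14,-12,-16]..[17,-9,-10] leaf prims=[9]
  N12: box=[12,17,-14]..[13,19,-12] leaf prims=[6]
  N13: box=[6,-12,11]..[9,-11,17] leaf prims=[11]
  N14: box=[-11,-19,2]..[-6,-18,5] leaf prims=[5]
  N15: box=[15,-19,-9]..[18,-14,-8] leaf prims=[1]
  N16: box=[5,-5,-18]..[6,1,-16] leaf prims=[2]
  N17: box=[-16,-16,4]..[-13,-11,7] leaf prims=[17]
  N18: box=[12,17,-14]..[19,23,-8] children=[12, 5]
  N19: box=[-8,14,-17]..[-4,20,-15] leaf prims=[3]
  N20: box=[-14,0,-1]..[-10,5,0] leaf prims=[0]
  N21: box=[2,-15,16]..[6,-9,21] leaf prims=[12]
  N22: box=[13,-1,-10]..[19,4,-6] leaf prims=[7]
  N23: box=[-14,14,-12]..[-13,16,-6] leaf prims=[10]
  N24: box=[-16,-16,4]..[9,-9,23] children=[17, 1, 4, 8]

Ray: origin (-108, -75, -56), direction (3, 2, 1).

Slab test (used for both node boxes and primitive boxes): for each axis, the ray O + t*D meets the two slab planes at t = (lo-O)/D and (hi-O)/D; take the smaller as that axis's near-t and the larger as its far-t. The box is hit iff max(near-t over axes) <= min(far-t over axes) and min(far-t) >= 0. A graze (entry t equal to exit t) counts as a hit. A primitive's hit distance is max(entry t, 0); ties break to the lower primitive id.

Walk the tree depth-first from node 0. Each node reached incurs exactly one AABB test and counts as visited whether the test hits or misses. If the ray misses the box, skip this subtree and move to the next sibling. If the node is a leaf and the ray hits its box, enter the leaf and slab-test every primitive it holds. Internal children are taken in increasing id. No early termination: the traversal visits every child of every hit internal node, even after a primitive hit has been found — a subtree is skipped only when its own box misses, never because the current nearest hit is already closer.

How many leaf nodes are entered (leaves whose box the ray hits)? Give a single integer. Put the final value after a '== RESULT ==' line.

Walk:
N0 x:[92/3,127/3] y:[28,49] z:[38,79] -> hit [38,127/3], descend [6, 9, 10, 24]
  N6 x:[94/3,112/3] y:[75/2,95/2] z:[39,69] -> miss, prune
  N9 x:[113/3,127/3] y:[35,49] z:[38,52] -> hit [38,127/3], descend [7, 16, 18, 22]
    N7 x:[121/3,125/3] y:[43,44] z:[50,52] -> miss, prune
    N16 x:[113/3,38] y:[35,38] z:[38,40] -> hit [38,38] leaf, test {P2@t=38}
    N18 x:[40,127/3] y:[46,49] z:[42,48] -> miss, prune
    N22 x:[121/3,127/3] y:[37,79/2] z:[46,50] -> miss, prune
  N10 x:[97/3,42] y:[28,33] z:[40,61] -> miss, prune
  N24 x:[92/3,39] y:[59/2,33] z:[60,79] -> miss, prune

Summary -> nodes [0, 6, 9, 7, 16, 18, 22, 10, 24]; box-tests=9; leaf-entries=1; first=P2

== RESULT ==
1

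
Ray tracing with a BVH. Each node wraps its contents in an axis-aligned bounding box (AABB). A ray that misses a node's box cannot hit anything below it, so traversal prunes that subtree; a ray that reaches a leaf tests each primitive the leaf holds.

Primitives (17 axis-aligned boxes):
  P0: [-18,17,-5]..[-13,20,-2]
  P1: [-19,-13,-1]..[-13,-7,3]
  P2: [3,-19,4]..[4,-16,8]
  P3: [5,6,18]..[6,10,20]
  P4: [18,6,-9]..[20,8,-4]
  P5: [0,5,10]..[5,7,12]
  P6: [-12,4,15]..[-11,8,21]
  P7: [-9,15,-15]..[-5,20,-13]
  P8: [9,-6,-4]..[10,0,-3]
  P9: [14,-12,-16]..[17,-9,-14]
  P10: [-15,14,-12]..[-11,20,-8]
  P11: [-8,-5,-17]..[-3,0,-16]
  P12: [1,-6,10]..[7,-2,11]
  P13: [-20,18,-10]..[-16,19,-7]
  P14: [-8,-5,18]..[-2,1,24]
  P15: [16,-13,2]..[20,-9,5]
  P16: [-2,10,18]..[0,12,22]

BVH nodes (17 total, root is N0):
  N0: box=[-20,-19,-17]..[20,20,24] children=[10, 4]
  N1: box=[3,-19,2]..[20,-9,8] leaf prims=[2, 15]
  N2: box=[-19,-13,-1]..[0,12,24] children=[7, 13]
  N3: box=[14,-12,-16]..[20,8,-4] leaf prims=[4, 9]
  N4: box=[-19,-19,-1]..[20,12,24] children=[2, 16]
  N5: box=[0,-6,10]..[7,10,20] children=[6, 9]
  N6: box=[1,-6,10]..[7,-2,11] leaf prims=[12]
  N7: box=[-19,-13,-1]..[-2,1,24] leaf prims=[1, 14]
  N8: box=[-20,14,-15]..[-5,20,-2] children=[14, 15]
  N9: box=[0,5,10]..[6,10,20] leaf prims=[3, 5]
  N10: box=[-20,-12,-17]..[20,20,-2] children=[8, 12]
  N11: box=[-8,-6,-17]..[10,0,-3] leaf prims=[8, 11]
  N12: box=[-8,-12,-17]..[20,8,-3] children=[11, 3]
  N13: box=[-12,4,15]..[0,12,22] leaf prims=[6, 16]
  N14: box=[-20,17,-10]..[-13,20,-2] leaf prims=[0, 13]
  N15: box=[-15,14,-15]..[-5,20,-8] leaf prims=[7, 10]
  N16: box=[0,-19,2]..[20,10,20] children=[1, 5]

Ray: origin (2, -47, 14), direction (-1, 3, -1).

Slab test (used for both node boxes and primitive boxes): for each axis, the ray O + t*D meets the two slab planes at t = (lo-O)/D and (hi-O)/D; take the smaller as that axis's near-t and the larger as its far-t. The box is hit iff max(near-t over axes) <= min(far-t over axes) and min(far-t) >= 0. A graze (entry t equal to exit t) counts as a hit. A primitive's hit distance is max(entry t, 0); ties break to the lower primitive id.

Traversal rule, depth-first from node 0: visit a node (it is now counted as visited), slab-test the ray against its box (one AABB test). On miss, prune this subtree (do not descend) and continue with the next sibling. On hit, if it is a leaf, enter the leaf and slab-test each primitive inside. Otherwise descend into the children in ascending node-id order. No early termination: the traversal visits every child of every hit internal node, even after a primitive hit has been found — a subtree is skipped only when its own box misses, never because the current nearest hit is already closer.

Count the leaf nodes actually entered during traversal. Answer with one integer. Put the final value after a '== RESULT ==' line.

Trace the traversal:
N0 x:[-18,22] y:[28/3,67/3] z:[-10,31] -> hit [28/3,22], descend [4, 10]
  N4 x:[-18,21] y:[28/3,59/3] z:[-10,15] -> hit [28/3,15], descend [2, 16]
    N2 x:[2,21] y:[34/3,59/3] z:[-10,15] -> hit [34/3,15], descend [7, 13]
      N7 x:[4,21] y:[34/3,16] z:[-10,15] -> hit [34/3,15] leaf, test {P1(miss), P14(miss)}
      N13 x:[2,14] y:[17,59/3] z:[-8,-1] -> miss, prune
    N16 x:[-18,2] y:[28/3,19] z:[-6,12] -> miss, prune
  N10 x:[-18,22] y:[35/3,67/3] z:[16,31] -> hit [16,22], descend [8, 12]
    N8 x:[7,22] y:[61/3,67/3] z:[16,29] -> hit [61/3,22], descend [14, 15]
      N14 x:[15,22] y:[64/3,67/3] z:[16,24] -> hit [64/3,22] leaf, test {P0(miss), P13@t=65/3}
      N15 x:[7,17] y:[61/3,67/3] z:[22,29] -> miss, prune
    N12 x:[-18,10] y:[35/3,55/3] z:[17,31] -> miss, prune

order=[0, 4, 2, 7, 13, 16, 10, 8, 14, 15, 12]  |boxes|=11  |leaves|=2  hit=P13

== RESULT ==
2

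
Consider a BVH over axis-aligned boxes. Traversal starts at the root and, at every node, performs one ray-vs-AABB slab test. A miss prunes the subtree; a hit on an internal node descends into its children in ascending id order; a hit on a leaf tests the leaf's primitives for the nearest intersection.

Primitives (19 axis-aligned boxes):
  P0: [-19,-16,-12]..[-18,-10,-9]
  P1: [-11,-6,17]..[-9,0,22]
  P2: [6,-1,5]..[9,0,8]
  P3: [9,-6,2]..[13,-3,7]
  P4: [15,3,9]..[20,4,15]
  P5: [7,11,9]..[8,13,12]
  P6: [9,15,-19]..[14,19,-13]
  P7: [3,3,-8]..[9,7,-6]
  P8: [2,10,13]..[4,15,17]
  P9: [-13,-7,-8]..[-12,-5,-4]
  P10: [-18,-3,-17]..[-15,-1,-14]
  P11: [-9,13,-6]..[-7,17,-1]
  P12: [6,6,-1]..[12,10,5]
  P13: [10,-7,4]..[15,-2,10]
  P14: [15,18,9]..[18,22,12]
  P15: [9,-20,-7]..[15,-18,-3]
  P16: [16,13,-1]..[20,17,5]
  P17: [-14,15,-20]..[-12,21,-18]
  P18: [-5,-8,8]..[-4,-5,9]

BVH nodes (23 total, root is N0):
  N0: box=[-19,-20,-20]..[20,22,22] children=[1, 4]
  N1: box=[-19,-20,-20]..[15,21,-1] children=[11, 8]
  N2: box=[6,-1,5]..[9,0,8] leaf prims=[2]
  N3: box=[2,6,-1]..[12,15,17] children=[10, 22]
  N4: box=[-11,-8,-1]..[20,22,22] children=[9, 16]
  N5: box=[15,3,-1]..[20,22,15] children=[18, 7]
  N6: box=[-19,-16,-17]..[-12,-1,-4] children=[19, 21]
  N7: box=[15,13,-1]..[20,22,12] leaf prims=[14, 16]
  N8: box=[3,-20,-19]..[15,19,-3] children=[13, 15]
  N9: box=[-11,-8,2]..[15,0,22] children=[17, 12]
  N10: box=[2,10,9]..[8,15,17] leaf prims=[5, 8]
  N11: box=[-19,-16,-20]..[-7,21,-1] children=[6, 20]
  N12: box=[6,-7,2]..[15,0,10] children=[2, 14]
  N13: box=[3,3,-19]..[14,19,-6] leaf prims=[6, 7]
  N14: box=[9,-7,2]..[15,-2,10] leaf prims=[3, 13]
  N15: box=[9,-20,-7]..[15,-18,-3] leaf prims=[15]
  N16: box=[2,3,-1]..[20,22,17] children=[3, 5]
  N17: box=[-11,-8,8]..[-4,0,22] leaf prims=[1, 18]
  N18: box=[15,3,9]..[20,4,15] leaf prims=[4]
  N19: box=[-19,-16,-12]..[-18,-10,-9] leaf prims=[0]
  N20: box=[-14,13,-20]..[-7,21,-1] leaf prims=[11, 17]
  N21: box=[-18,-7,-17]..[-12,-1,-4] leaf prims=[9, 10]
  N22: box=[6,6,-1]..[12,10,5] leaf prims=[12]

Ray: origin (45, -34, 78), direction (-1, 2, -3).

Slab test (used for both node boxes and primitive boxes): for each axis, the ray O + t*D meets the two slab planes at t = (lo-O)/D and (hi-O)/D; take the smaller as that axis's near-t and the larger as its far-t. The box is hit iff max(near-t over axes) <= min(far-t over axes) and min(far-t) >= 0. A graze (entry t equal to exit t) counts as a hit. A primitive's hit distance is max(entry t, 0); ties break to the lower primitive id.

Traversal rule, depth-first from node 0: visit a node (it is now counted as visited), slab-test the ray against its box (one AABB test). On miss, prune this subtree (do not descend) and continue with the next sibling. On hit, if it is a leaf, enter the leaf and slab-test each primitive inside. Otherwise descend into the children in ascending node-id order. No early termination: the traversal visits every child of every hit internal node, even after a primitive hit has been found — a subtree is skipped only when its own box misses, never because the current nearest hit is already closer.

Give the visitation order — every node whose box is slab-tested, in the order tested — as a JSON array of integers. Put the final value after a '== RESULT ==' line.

Trace the traversal:
N0 x:[25,64] y:[7,28] z:[56/3,98/3] -> hit [25,28], descend [1, 4]
  N1 x:[30,64] y:[7,55/2] z:[79/3,98/3] -> miss, prune
  N4 x:[25,56] y:[13,28] z:[56/3,79/3] -> hit [25,79/3], descend [9, 16]
    N9 x:[30,56] y:[13,17] z:[56/3,76/3] -> miss, prune
    N16 x:[25,43] y:[37/2,28] z:[61/3,79/3] -> hit [25,79/3], descend [3, 5]
      N3 x:[33,43] y:[20,49/2] z:[61/3,79/3] -> miss, prune
      N5 x:[25,30] y:[37/2,28] z:[21,79/3] -> hit [25,79/3], descend [7, 18]
        N7 x:[25,30] y:[47/2,28] z:[22,79/3] -> hit [25,79/3] leaf, test {P14(miss), P16@t=25}
        N18 x:[25,30] y:[37/2,19] z:[21,23] -> miss, prune

9 AABB tests over nodes [0, 1, 4, 9, 16, 3, 5, 7, 18]; 1 leaf entered; closest P16.

== RESULT ==
[0, 1, 4, 9, 16, 3, 5, 7, 18]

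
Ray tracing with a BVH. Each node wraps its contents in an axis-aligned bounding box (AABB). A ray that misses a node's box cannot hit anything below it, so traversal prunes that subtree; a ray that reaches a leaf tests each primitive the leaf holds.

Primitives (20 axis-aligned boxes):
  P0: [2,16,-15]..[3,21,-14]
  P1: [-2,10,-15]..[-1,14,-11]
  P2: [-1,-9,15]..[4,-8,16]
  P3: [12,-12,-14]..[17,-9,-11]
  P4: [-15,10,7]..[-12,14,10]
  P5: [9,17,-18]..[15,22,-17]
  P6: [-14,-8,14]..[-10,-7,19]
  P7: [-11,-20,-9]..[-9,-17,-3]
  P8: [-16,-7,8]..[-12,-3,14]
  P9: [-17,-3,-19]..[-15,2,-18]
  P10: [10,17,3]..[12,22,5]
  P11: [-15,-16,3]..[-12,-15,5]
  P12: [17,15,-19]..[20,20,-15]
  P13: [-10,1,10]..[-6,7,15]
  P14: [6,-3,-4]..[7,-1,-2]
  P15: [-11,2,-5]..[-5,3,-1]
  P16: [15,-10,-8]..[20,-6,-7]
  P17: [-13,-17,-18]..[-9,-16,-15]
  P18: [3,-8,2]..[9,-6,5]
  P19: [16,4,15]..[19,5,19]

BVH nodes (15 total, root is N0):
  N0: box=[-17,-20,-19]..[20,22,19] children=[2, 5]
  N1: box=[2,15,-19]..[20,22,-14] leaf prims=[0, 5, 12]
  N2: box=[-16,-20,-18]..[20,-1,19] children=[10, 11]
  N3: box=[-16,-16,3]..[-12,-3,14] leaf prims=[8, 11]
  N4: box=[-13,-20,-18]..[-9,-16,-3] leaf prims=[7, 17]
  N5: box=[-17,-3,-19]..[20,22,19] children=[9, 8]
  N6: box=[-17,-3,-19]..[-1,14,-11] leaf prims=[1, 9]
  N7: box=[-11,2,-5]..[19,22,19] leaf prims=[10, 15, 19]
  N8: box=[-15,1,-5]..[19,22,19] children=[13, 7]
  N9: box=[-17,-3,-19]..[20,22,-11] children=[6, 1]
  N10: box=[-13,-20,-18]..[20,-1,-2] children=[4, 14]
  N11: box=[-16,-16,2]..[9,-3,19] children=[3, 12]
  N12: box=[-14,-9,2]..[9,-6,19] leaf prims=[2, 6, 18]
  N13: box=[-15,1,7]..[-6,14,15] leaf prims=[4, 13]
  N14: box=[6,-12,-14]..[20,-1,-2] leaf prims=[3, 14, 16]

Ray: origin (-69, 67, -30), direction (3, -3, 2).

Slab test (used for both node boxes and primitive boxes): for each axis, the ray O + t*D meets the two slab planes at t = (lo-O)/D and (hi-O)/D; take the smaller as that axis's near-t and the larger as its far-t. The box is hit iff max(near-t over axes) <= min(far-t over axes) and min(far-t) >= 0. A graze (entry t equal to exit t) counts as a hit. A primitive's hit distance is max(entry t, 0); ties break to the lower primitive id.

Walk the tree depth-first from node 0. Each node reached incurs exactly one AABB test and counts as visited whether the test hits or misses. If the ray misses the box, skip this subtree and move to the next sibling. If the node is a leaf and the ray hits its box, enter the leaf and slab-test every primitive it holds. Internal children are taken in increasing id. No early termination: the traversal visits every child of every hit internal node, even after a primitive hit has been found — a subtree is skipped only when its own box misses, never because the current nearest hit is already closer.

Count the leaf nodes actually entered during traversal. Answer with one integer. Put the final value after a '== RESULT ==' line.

Traverse from the root:
N0 x:[52/3,89/3] y:[15,29] z:[11/2,49/2] -> hit [52/3,49/2], descend [2, 5]
  N2 x:[53/3,89/3] y:[68/3,29] z:[6,49/2] -> hit [68/3,49/2], descend [10, 11]
    N10 x:[56/3,89/3] y:[68/3,29] z:[6,14] -> miss, prune
    N11 x:[53/3,26] y:[70/3,83/3] z:[16,49/2] -> hit [70/3,49/2], descend [3, 12]
      N3 x:[53/3,19] y:[70/3,83/3] z:[33/2,22] -> miss, prune
      N12 x:[55/3,26] y:[73/3,76/3] z:[16,49/2] -> hit [73/3,49/2] leaf, test {P2(miss), P6(miss), P18(miss)}
  N5 x:[52/3,89/3] y:[15,70/3] z:[11/2,49/2] -> hit [52/3,70/3], descend [8, 9]
    N8 x:[18,88/3] y:[15,22] z:[25/2,49/2] -> hit [18,22], descend [7, 13]
      N7 x:[58/3,88/3] y:[15,65/3] z:[25/2,49/2] -> hit [58/3,65/3] leaf, test {P10(miss), P15(miss), P19(miss)}
      N13 x:[18,21] y:[53/3,22] z:[37/2,45/2] -> hit [37/2,21] leaf, test {P4@t=37/2, P13@t=20}
    N9 x:[52/3,89/3] y:[15,70/3] z:[11/2,19/2] -> miss, prune

Visited [0, 2, 10, 11, 3, 12, 5, 8, 7, 13, 9]. Tests: 11 box, 3 leaf. Nearest: P4.

== RESULT ==
3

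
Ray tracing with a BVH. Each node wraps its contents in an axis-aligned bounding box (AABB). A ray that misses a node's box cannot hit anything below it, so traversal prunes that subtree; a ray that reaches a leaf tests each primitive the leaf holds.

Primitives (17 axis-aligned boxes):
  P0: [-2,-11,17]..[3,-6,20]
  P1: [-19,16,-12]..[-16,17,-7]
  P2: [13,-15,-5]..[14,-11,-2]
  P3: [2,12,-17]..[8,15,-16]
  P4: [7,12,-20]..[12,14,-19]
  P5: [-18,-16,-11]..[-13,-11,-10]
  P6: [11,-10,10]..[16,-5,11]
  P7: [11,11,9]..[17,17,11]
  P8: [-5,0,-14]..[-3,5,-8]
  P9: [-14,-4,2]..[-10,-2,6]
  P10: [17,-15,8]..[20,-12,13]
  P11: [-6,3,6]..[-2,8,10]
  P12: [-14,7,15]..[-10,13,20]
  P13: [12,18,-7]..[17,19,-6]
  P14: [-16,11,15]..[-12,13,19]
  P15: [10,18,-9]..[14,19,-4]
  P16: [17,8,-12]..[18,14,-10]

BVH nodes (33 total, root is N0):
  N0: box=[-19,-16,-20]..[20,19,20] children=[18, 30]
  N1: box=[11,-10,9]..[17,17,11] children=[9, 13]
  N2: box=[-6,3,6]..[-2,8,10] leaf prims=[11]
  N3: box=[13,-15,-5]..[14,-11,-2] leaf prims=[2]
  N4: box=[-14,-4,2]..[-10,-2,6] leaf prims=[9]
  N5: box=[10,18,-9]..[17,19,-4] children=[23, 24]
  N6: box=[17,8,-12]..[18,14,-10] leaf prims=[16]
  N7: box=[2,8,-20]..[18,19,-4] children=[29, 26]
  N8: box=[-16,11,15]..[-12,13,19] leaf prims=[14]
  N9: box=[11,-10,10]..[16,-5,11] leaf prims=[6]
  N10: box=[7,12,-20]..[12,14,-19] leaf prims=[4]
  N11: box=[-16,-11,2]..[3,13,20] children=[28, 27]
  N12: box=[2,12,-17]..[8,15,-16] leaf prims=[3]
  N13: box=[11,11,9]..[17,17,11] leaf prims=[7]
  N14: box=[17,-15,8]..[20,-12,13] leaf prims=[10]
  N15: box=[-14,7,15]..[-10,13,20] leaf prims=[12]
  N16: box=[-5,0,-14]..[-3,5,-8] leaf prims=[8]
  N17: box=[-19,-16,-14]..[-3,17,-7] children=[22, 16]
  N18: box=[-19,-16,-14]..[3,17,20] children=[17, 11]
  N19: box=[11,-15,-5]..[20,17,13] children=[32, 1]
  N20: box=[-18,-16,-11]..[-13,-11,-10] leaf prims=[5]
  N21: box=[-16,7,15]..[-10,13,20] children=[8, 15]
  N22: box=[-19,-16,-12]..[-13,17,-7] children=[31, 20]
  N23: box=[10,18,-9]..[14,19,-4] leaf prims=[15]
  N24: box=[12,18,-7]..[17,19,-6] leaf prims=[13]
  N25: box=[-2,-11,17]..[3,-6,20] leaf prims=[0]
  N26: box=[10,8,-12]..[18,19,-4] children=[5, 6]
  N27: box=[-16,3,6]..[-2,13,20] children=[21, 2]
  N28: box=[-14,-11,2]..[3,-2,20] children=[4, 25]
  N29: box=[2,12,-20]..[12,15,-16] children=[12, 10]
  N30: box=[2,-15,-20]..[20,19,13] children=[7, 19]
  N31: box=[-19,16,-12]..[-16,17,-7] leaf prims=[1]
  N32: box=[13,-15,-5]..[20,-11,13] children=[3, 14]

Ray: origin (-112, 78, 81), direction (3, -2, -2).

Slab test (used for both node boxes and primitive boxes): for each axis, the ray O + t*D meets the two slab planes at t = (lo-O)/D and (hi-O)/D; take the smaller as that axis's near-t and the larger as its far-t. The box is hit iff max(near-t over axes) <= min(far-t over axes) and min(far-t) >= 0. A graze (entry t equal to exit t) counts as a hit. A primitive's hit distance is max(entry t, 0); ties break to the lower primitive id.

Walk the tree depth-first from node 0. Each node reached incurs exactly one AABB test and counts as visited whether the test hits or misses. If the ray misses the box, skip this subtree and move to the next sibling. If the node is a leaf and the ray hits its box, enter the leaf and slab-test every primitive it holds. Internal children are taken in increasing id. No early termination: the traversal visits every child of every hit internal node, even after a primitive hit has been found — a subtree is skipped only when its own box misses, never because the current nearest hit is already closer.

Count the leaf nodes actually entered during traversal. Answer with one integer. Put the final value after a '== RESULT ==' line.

Traverse from the root:
N0 x:[31,44] y:[59/2,47] z:[61/2,101/2] -> hit [31,44], descend [18, 30]
  N18 x:[31,115/3] y:[61/2,47] z:[61/2,95/2] -> hit [31,115/3], descend [11, 17]
    N11 x:[32,115/3] y:[65/2,89/2] z:[61/2,79/2] -> hit [65/2,115/3], descend [27, 28]
      N27 x:[32,110/3] y:[65/2,75/2] z:[61/2,75/2] -> hit [65/2,110/3], descend [2, 21]
        N2 x:[106/3,110/3] y:[35,75/2] z:[71/2,75/2] -> hit [71/2,110/3] leaf, test {P11@t=71/2}
        N21 x:[32,34] y:[65/2,71/2] z:[61/2,33] -> hit [65/2,33], descend [8, 15]
          N8 x:[32,100/3] y:[65/2,67/2] z:[31,33] -> hit [65/2,33] leaf, test {P14@t=65/2}
          N15 x:[98/3,34] y:[65/2,71/2] z:[61/2,33] -> hit [98/3,33] leaf, test {P12@t=98/3}
      N28 x:[98/3,115/3] y:[40,89/2] z:[61/2,79/2] -> miss, prune
    N17 x:[31,109/3] y:[61/2,47] z:[44,95/2] -> miss, prune
  N30 x:[38,44] y:[59/2,93/2] z:[34,101/2] -> hit [38,44], descend [7, 19]
    N7 x:[38,130/3] y:[59/2,35] z:[85/2,101/2] -> miss, prune
    N19 x:[41,44] y:[61/2,93/2] z:[34,43] -> hit [41,43], descend [1, 32]
      N1 x:[41,43] y:[61/2,44] z:[35,36] -> miss, prune
      N32 x:[125/3,44] y:[89/2,93/2] z:[34,43] -> miss, prune

order=[0, 18, 11, 27, 2, 21, 8, 15, 28, 17, 30, 7, 19, 1, 32]  |boxes|=15  |leaves|=3  hit=P14

== RESULT ==
3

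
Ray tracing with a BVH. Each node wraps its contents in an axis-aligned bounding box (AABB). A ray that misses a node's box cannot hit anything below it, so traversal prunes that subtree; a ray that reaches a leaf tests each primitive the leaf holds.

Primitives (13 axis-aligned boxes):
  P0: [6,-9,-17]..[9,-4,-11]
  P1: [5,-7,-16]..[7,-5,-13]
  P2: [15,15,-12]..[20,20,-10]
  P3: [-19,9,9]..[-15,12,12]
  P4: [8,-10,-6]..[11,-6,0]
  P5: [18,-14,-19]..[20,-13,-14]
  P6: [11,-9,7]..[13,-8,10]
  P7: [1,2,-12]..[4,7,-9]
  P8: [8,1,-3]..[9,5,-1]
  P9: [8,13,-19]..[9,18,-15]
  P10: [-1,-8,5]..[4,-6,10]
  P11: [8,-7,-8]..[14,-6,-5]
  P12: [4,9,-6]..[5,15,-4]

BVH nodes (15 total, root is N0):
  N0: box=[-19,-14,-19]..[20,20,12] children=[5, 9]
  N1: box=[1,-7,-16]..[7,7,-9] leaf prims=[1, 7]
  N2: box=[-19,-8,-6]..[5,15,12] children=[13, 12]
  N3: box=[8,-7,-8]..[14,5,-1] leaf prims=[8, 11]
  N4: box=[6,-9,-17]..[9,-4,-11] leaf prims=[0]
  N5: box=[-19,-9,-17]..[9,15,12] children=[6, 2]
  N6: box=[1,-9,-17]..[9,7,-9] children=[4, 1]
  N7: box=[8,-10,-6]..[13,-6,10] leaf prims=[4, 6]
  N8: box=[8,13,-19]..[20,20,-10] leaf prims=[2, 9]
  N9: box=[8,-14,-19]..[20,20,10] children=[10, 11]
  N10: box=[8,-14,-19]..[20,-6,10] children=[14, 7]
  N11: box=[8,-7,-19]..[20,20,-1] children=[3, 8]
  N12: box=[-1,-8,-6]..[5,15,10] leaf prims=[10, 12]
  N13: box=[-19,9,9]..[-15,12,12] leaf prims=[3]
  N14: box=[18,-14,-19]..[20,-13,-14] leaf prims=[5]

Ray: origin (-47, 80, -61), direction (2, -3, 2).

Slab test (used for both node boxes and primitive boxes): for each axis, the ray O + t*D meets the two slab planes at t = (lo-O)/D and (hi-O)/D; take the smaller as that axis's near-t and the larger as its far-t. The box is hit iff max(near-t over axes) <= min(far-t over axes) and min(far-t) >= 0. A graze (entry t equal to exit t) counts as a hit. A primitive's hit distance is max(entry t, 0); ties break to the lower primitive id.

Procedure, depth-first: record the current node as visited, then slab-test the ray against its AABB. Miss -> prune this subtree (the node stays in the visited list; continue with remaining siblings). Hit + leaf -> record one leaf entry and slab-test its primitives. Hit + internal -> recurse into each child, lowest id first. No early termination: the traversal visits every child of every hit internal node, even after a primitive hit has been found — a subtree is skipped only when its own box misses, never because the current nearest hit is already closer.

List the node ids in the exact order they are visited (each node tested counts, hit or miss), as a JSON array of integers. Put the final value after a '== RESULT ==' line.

Walk:
N0 x:[14,67/2] y:[20,94/3] z:[21,73/2] -> hit [21,94/3], descend [5, 9]
  N5 x:[14,28] y:[65/3,89/3] z:[22,73/2] -> hit [22,28], descend [2, 6]
    N2 x:[14,26] y:[65/3,88/3] z:[55/2,73/2] -> miss, prune
    N6 x:[24,28] y:[73/3,89/3] z:[22,26] -> hit [73/3,26], descend [1, 4]
      N1 x:[24,27] y:[73/3,29] z:[45/2,26] -> hit [73/3,26] leaf, test {P1(miss), P7@t=49/2}
      N4 x:[53/2,28] y:[28,89/3] z:[22,25] -> miss, prune
  N9 x:[55/2,67/2] y:[20,94/3] z:[21,71/2] -> hit [55/2,94/3], descend [10, 11]
    N10 x:[55/2,67/2] y:[86/3,94/3] z:[21,71/2] -> hit [86/3,94/3], descend [7, 14]
      N7 x:[55/2,30] y:[86/3,30] z:[55/2,71/2] -> hit [86/3,30] leaf, test {P4@t=86/3, P6(miss)}
      N14 x:[65/2,67/2] y:[31,94/3] z:[21,47/2] -> miss, prune
    N11 x:[55/2,67/2] y:[20,29] z:[21,30] -> hit [55/2,29], descend [3, 8]
      N3 x:[55/2,61/2] y:[25,29] z:[53/2,30] -> hit [55/2,29] leaf, test {P8(miss), P11(miss)}
      N8 x:[55/2,67/2] y:[20,67/3] z:[21,51/2] -> miss, prune

13 AABB tests over nodes [0, 5, 2, 6, 1, 4, 9, 10, 7, 14, 11, 3, 8]; 3 leaves entered; closest P7.

== RESULT ==
[0, 5, 2, 6, 1, 4, 9, 10, 7, 14, 11, 3, 8]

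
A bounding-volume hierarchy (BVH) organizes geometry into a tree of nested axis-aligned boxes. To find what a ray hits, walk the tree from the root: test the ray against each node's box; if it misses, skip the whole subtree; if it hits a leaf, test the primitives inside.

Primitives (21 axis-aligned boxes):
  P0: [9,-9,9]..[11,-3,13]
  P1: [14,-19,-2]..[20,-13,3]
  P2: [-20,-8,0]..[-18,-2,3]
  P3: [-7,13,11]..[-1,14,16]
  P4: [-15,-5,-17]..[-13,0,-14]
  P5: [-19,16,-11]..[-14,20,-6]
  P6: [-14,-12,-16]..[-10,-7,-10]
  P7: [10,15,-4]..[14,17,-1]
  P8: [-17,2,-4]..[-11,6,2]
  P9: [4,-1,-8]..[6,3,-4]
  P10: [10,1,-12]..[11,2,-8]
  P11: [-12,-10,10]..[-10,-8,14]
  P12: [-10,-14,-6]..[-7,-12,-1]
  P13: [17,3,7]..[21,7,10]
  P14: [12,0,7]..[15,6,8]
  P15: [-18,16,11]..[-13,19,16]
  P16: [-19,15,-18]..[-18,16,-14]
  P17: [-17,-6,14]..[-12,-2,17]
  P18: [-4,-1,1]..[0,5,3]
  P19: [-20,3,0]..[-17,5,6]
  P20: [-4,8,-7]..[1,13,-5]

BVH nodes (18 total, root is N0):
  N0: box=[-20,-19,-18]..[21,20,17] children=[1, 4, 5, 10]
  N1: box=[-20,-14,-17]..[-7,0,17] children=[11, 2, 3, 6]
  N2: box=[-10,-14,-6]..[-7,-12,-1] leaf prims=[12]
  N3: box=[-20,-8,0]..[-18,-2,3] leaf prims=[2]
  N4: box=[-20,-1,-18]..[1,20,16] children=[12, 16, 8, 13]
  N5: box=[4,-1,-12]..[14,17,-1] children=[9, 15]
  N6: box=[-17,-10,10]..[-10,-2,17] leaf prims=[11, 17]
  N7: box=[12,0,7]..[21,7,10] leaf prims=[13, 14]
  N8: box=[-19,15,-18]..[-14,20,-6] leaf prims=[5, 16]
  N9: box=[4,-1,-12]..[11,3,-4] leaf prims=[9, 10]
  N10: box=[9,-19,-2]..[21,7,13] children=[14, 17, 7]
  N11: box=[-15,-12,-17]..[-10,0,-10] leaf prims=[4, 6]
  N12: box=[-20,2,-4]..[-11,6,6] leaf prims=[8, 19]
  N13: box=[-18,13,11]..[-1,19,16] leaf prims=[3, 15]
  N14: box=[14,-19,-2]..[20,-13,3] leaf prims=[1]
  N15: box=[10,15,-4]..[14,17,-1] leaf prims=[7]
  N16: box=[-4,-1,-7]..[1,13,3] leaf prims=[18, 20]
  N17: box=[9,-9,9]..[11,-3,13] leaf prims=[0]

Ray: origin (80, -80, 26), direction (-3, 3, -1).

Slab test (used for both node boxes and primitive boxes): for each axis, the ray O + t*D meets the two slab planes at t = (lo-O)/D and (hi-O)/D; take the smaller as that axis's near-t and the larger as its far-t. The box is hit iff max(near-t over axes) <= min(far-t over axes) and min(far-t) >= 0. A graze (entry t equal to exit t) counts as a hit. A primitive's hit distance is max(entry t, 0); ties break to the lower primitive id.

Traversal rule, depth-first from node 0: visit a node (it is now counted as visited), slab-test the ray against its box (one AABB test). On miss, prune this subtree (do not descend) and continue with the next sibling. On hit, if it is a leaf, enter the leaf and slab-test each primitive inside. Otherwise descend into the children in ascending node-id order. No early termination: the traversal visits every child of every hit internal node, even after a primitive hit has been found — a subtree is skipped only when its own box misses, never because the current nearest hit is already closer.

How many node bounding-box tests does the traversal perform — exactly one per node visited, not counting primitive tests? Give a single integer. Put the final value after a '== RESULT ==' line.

Traverse from the root:
N0 x:[59/3,100/3] y:[61/3,100/3] z:[9,44] -> hit [61/3,100/3], descend [1, 4, 5, 10]
  N1 x:[29,100/3] y:[22,80/3] z:[9,43] -> miss, prune
  N4 x:[79/3,100/3] y:[79/3,100/3] z:[10,44] -> hit [79/3,100/3], descend [8, 12, 13, 16]
    N8 x:[94/3,33] y:[95/3,100/3] z:[32,44] -> hit [32,33] leaf, test {P5@t=32, P16(miss)}
    N12 x:[91/3,100/3] y:[82/3,86/3] z:[20,30] -> miss, prune
    N13 x:[27,98/3] y:[31,33] z:[10,15] -> miss, prune
    N16 x:[79/3,28] y:[79/3,31] z:[23,33] -> hit [79/3,28] leaf, test {P18(miss), P20(miss)}
  N5 x:[22,76/3] y:[79/3,97/3] z:[27,38] -> miss, prune
  N10 x:[59/3,71/3] y:[61/3,29] z:[13,28] -> hit [61/3,71/3], descend [7, 14, 17]
    N7 x:[59/3,68/3] y:[80/3,29] z:[16,19] -> miss, prune
    N14 x:[20,22] y:[61/3,67/3] z:[23,28] -> miss, prune
    N17 x:[23,71/3] y:[71/3,77/3] z:[13,17] -> miss, prune

Visited [0, 1, 4, 8, 12, 13, 16, 5, 10, 7, 14, 17]. Tests: 12 box, 2 leaf. Nearest: P5.

== RESULT ==
12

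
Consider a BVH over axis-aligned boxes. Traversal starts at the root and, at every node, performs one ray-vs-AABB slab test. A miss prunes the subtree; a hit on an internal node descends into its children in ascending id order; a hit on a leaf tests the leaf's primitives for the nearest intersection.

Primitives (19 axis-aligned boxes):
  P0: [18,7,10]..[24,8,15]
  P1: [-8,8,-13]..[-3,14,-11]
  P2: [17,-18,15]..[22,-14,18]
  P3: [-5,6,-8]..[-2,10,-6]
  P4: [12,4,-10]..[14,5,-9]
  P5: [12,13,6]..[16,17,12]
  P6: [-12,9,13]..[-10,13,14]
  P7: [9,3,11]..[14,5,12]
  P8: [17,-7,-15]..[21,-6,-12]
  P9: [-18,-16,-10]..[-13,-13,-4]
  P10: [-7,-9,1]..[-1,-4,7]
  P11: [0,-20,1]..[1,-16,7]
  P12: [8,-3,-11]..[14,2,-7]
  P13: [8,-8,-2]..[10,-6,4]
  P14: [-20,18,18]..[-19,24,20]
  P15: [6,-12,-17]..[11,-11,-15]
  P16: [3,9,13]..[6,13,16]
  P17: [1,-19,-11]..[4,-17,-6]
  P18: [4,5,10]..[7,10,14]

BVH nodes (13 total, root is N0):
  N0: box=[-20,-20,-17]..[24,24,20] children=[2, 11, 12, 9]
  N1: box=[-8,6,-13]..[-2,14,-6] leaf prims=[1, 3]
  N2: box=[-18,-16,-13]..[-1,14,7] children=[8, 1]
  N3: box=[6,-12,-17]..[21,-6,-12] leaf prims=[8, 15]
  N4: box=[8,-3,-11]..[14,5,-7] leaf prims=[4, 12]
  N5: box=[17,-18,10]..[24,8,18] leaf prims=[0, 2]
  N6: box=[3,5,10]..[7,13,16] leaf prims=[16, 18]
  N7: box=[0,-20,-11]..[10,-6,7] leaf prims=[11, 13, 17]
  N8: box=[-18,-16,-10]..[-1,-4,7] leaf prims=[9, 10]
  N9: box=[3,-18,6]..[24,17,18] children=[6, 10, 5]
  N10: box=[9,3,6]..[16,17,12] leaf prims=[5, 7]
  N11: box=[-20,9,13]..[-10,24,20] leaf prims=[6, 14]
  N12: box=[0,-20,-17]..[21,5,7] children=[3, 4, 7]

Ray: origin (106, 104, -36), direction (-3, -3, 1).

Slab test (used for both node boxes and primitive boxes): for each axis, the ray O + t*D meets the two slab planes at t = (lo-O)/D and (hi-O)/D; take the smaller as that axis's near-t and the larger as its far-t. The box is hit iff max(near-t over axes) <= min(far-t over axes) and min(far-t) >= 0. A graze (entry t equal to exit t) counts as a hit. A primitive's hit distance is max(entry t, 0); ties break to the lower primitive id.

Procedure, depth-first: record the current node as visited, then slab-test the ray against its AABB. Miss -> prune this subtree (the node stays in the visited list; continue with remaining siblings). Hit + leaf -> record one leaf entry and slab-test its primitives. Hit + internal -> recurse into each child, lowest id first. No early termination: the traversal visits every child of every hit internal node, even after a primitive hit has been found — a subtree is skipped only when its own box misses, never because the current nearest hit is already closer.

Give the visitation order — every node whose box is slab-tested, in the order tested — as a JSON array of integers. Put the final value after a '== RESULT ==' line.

Trace the traversal:
N0 x:[82/3,42] y:[80/3,124/3] z:[19,56] -> hit [82/3,124/3], descend [2, 9, 11, 12]
  N2 x:[107/3,124/3] y:[30,40] z:[23,43] -> hit [107/3,40], descend [1, 8]
    N1 x:[36,38] y:[30,98/3] z:[23,30] -> miss, prune
    N8 x:[107/3,124/3] y:[36,40] z:[26,43] -> hit [36,40] leaf, test {P9(miss), P10@t=37}
  N9 x:[82/3,103/3] y:[29,122/3] z:[42,54] -> miss, prune
  N11 x:[116/3,42] y:[80/3,95/3] z:[49,56] -> miss, prune
  N12 x:[85/3,106/3] y:[33,124/3] z:[19,43] -> hit [33,106/3], descend [3, 4, 7]
    N3 x:[85/3,100/3] y:[110/3,116/3] z:[19,24] -> miss, prune
    N4 x:[92/3,98/3] y:[33,107/3] z:[25,29] -> miss, prune
    N7 x:[32,106/3] y:[110/3,124/3] z:[25,43] -> miss, prune

10 AABB tests over nodes [0, 2, 1, 8, 9, 11, 12, 3, 4, 7]; 1 leaf entered; closest P10.

== RESULT ==
[0, 2, 1, 8, 9, 11, 12, 3, 4, 7]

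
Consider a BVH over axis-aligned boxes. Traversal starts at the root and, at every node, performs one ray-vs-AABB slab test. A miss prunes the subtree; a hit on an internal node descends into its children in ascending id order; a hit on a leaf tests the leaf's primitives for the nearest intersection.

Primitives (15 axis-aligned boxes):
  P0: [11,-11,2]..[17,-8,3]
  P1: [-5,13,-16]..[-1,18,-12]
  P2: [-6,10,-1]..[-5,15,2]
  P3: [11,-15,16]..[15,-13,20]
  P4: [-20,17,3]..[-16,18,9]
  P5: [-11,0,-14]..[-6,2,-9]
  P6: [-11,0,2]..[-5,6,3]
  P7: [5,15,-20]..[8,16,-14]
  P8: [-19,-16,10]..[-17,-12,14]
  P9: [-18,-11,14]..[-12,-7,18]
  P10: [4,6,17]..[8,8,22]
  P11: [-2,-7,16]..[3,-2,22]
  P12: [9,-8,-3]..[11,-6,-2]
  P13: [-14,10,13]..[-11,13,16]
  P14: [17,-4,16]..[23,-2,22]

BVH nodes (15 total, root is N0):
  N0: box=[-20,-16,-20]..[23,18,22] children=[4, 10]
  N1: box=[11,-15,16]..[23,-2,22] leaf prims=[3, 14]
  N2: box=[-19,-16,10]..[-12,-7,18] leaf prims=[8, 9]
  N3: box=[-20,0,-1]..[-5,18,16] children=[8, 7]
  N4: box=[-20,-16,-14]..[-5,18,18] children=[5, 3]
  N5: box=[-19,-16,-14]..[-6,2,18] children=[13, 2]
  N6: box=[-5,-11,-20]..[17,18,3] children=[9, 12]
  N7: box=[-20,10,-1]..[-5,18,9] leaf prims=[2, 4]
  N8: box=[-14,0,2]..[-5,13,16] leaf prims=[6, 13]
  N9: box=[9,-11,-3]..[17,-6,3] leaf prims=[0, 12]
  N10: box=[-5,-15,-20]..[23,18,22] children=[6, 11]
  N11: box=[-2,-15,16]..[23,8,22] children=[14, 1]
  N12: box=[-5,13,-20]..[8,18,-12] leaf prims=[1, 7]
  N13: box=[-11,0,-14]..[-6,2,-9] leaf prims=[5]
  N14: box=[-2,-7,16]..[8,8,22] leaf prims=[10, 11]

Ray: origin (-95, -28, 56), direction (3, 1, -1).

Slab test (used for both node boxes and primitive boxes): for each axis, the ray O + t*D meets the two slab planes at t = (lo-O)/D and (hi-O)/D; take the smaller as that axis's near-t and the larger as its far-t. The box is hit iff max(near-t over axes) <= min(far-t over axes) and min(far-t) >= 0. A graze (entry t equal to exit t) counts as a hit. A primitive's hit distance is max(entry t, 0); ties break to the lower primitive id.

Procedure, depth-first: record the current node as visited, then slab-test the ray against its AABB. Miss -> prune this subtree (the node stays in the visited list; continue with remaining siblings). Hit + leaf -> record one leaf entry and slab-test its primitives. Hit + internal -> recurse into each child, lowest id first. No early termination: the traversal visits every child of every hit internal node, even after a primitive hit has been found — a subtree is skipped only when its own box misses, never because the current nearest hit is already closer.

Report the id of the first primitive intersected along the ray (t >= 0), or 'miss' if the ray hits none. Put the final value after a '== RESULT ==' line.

Trace the traversal:
N0 x:[25,118/3] y:[12,46] z:[34,76] -> hit [34,118/3], descend [4, 10]
  N4 x:[25,30] y:[12,46] z:[38,70] -> miss, prune
  N10 x:[30,118/3] y:[13,46] z:[34,76] -> hit [34,118/3], descend [6, 11]
    N6 x:[30,112/3] y:[17,46] z:[53,76] -> miss, prune
    N11 x:[31,118/3] y:[13,36] z:[34,40] -> hit [34,36], descend [1, 14]
      N1 x:[106/3,118/3] y:[13,26] z:[34,40] -> miss, prune
      N14 x:[31,103/3] y:[21,36] z:[34,40] -> hit [34,103/3] leaf, test {P10@t=34, P11(miss)}

Summary -> nodes [0, 4, 10, 6, 11, 1, 14]; box-tests=7; leaf-entries=1; first=P10

== RESULT ==
10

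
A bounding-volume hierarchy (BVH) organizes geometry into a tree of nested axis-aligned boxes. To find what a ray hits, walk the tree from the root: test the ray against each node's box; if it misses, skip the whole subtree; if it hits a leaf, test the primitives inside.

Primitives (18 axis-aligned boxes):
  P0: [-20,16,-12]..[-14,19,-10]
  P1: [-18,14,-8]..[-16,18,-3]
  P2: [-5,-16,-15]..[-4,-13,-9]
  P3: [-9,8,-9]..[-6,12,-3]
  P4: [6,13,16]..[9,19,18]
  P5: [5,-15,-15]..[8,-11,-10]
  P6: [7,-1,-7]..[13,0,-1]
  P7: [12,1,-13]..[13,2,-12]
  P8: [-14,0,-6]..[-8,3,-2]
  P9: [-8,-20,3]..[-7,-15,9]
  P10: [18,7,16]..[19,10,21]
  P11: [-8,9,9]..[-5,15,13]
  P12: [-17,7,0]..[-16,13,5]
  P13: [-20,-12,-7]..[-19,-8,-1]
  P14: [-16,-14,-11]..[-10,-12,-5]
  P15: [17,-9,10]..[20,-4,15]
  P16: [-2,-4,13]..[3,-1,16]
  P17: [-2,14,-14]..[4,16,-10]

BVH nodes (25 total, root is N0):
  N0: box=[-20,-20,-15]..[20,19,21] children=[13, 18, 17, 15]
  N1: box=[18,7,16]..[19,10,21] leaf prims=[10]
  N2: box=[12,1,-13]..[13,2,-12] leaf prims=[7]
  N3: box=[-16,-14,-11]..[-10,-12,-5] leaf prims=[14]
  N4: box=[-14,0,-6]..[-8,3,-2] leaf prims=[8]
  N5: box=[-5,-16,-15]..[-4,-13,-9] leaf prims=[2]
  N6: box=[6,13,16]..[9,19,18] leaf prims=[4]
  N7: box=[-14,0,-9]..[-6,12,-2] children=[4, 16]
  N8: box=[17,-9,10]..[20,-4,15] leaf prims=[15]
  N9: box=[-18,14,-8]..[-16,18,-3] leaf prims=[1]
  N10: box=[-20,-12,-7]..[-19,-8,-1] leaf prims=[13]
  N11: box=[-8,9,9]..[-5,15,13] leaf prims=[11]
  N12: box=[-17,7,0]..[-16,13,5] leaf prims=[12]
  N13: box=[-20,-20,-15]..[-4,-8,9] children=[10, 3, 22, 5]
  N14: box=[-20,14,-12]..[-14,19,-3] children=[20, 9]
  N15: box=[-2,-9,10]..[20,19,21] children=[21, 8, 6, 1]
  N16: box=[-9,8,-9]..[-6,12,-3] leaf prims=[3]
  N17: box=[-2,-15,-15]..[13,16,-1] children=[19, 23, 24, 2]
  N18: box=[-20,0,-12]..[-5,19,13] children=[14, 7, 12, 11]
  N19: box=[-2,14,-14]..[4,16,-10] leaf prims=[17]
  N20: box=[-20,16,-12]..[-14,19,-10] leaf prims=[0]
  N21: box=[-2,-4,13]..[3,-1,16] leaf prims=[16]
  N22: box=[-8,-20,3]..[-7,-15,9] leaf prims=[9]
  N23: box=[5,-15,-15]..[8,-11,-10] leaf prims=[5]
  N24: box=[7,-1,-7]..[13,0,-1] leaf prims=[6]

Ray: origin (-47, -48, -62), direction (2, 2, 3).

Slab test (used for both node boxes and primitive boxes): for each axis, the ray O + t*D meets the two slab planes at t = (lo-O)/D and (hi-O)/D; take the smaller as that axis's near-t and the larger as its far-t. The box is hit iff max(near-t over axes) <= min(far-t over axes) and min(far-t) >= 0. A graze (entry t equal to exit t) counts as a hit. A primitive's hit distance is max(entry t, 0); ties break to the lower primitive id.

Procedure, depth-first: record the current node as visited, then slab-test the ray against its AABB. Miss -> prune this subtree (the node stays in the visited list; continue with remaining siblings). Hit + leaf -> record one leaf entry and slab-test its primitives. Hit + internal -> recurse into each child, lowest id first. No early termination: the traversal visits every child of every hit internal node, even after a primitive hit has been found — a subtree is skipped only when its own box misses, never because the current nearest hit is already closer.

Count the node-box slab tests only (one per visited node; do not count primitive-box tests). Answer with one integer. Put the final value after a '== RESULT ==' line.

Walk:
N0 x:[27/2,67/2] y:[14,67/2] z:[47/3,83/3] -> hit [47/3,83/3], descend [13, 15, 17, 18]
  N13 x:[27/2,43/2] y:[14,20] z:[47/3,71/3] -> hit [47/3,20], descend [3, 5, 10, 22]
    N3 x:[31/2,37/2] y:[17,18] z:[17,19] -> hit [17,18] leaf, test {P14@t=17}
    N5 x:[21,43/2] y:[16,35/2] z:[47/3,53/3] -> miss, prune
    N10 x:[27/2,14] y:[18,20] z:[55/3,61/3] -> miss, prune
    N22 x:[39/2,20] y:[14,33/2] z:[65/3,71/3] -> miss, prune
  N15 x:[45/2,67/2] y:[39/2,67/2] z:[24,83/3] -> hit [24,83/3], descend [1, 6, 8, 21]
    N1 x:[65/2,33] y:[55/2,29] z:[26,83/3] -> miss, prune
    N6 x:[53/2,28] y:[61/2,67/2] z:[26,80/3] -> miss, prune
    N8 x:[32,67/2] y:[39/2,22] z:[24,77/3] -> miss, prune
    N21 x:[45/2,25] y:[22,47/2] z:[25,26] -> miss, prune
  N17 x:[45/2,30] y:[33/2,32] z:[47/3,61/3] -> miss, prune
  N18 x:[27/2,21] y:[24,67/2] z:[50/3,25] -> miss, prune

13 AABB tests over nodes [0, 13, 3, 5, 10, 22, 15, 1, 6, 8, 21, 17, 18]; 1 leaf entered; closest P14.

== RESULT ==
13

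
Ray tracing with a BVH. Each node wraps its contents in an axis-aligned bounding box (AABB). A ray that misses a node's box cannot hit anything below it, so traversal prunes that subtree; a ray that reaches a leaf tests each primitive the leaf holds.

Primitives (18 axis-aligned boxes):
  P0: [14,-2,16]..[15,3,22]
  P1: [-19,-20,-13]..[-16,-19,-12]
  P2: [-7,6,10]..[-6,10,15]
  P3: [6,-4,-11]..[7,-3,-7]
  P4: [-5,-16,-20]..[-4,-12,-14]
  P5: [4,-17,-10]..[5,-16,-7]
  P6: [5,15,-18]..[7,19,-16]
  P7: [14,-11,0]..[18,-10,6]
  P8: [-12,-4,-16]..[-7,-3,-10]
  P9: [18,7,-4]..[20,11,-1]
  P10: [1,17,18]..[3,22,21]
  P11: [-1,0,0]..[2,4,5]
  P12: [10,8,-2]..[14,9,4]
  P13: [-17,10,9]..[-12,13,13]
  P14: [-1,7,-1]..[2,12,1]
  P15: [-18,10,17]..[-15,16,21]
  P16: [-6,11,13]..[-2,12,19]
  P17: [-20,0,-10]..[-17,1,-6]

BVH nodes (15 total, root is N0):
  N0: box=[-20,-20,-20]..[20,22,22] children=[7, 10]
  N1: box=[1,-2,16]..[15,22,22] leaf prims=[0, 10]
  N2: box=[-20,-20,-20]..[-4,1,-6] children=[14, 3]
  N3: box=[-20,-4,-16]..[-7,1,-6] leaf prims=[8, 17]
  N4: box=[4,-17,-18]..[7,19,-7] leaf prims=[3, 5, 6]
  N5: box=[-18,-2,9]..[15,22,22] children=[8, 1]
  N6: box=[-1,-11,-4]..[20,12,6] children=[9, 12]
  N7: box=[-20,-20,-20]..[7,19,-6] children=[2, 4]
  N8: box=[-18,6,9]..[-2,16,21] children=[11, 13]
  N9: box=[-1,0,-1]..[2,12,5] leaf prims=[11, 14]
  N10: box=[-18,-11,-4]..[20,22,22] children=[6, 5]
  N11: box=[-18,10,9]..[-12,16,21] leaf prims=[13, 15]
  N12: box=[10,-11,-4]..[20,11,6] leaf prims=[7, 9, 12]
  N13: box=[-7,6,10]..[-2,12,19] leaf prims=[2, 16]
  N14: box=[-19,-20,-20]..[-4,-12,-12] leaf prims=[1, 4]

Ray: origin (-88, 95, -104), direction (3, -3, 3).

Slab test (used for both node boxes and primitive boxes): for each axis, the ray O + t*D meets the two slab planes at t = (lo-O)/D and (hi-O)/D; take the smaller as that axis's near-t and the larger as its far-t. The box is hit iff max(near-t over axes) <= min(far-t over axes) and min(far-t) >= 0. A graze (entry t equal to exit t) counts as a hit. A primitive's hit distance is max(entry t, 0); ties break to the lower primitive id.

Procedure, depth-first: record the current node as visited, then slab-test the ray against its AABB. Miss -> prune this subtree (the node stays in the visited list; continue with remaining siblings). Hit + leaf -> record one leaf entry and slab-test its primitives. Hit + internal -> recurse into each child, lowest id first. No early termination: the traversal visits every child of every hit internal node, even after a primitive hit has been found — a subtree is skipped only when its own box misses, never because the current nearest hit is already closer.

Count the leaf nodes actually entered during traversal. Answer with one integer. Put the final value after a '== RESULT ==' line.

Trace the traversal:
N0 x:[68/3,36] y:[73/3,115/3] z:[28,42] -> hit [28,36], descend [7, 10]
  N7 x:[68/3,95/3] y:[76/3,115/3] z:[28,98/3] -> hit [28,95/3], descend [2, 4]
    N2 x:[68/3,28] y:[94/3,115/3] z:[28,98/3] -> miss, prune
    N4 x:[92/3,95/3] y:[76/3,112/3] z:[86/3,97/3] -> hit [92/3,95/3] leaf, test {P3(miss), P5(miss), P6(miss)}
  N10 x:[70/3,36] y:[73/3,106/3] z:[100/3,42] -> hit [100/3,106/3], descend [5, 6]
    N5 x:[70/3,103/3] y:[73/3,97/3] z:[113/3,42] -> miss, prune
    N6 x:[29,36] y:[83/3,106/3] z:[100/3,110/3] -> hit [100/3,106/3], descend [9, 12]
      N9 x:[29,30] y:[83/3,95/3] z:[103/3,109/3] -> miss, prune
      N12 x:[98/3,36] y:[28,106/3] z:[100/3,110/3] -> hit [100/3,106/3] leaf, test {P7@t=35, P9(miss), P12(miss)}

order=[0, 7, 2, 4, 10, 5, 6, 9, 12]  |boxes|=9  |leaves|=2  hit=P7

== RESULT ==
2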